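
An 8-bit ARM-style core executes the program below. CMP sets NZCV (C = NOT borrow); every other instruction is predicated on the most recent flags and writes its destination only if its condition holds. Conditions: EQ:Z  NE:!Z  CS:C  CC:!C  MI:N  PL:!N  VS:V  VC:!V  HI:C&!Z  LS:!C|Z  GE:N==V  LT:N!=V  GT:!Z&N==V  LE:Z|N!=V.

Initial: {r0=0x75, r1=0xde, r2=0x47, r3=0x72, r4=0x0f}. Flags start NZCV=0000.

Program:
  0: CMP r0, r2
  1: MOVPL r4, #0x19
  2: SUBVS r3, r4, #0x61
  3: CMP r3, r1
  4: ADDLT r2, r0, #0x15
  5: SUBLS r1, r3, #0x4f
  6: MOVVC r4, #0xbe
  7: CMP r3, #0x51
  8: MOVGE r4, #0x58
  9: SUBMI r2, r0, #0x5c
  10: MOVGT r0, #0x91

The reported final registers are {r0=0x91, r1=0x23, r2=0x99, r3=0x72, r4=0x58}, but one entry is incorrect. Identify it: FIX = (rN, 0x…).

FIX = (r2, 0x47)

0: ✓ CMP  NZCV=0010
1: ✓ MOVPL  r4←0x19
2: · SUBVS
3: ✓ CMP  NZCV=1001
4: · ADDLT
5: ✓ SUBLS  r1←0x23
6: · MOVVC
7: ✓ CMP  NZCV=0010
8: ✓ MOVGE  r4←0x58
9: · SUBMI
10: ✓ MOVGT  r0←0x91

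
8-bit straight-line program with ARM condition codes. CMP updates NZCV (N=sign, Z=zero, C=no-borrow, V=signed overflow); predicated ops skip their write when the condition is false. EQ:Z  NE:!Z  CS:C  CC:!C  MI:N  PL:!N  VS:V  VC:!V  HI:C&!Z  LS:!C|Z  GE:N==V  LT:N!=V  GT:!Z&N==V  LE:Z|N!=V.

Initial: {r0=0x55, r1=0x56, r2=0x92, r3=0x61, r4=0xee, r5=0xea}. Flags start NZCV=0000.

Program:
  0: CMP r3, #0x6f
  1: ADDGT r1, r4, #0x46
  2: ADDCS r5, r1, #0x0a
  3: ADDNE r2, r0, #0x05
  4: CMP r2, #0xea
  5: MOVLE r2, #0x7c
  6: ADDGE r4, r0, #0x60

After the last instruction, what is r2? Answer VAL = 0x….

[0] flags=1000 → (cmp)
[1] flags=1000 GT?F → skip
[2] flags=1000 CS?F → skip
[3] flags=1000 NE?T → r2=0x5a
[4] flags=0000 → (cmp)
[5] flags=0000 LE?F → skip
[6] flags=0000 GE?T → r4=0xb5

VAL = 0x5a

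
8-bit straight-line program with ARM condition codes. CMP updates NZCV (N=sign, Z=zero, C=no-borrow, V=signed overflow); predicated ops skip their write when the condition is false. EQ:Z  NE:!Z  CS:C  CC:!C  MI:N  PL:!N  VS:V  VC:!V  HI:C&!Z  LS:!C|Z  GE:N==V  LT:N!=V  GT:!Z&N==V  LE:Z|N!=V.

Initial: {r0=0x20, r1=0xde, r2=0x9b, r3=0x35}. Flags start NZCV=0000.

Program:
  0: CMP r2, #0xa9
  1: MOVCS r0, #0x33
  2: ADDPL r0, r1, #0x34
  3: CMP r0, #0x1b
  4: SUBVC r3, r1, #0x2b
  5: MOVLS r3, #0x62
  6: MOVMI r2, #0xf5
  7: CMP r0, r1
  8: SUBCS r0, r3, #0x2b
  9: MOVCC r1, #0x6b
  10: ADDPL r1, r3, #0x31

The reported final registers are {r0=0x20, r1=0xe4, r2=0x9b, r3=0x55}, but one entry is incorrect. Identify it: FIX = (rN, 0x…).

FIX = (r3, 0xb3)

[0] flags=1000 → (cmp)
[1] flags=1000 CS?F → skip
[2] flags=1000 PL?F → skip
[3] flags=0010 → (cmp)
[4] flags=0010 VC?T → r3=0xb3
[5] flags=0010 LS?F → skip
[6] flags=0010 MI?F → skip
[7] flags=0000 → (cmp)
[8] flags=0000 CS?F → skip
[9] flags=0000 CC?T → r1=0x6b
[10] flags=0000 PL?T → r1=0xe4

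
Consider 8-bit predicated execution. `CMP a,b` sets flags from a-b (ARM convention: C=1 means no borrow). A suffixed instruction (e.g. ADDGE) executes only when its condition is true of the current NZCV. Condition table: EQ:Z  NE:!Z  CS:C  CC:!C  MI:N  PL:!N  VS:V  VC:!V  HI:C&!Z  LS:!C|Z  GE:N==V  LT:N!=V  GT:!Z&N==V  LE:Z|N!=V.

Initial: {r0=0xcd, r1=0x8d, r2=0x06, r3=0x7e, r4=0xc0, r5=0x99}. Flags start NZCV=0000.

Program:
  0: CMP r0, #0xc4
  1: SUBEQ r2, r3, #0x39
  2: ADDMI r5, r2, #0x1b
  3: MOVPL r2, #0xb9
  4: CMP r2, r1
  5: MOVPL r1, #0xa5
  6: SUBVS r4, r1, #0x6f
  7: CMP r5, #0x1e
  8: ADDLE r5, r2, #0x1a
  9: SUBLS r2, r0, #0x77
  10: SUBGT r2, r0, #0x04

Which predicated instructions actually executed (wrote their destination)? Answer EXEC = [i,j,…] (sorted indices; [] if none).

0: ✓ CMP  NZCV=0010
1: · SUBEQ
2: · ADDMI
3: ✓ MOVPL  r2←0xb9
4: ✓ CMP  NZCV=0010
5: ✓ MOVPL  r1←0xa5
6: · SUBVS
7: ✓ CMP  NZCV=0011
8: ✓ ADDLE  r5←0xd3
9: · SUBLS
10: · SUBGT

EXEC = [3,5,8]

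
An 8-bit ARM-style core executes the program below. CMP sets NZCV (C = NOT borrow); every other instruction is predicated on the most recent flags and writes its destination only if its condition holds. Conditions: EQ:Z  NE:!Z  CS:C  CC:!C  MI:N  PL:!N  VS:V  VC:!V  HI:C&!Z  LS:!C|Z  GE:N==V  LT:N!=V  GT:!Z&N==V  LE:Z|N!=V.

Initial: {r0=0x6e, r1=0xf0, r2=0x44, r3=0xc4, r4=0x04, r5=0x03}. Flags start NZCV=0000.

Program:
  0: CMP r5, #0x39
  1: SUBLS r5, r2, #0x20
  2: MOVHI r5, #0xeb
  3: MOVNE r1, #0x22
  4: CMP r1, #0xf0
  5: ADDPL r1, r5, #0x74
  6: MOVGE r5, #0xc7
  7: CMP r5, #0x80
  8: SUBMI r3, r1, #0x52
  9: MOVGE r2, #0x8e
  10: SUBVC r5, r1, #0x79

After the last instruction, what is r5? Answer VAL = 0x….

VAL = 0x1f

0: ✓ CMP  NZCV=1000
1: ✓ SUBLS  r5←0x24
2: · MOVHI
3: ✓ MOVNE  r1←0x22
4: ✓ CMP  NZCV=0000
5: ✓ ADDPL  r1←0x98
6: ✓ MOVGE  r5←0xc7
7: ✓ CMP  NZCV=0010
8: · SUBMI
9: ✓ MOVGE  r2←0x8e
10: ✓ SUBVC  r5←0x1f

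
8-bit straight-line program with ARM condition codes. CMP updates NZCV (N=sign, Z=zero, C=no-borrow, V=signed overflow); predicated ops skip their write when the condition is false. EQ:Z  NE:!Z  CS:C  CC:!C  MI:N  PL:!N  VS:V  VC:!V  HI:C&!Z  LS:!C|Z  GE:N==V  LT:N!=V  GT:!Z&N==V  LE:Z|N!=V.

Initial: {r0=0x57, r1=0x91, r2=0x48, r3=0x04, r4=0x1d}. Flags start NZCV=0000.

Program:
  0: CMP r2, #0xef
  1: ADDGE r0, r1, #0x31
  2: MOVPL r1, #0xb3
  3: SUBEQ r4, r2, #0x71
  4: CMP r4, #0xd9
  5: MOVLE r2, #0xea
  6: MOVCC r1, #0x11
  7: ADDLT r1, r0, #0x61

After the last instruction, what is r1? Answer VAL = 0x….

[0] flags=0000 → (cmp)
[1] flags=0000 GE?T → r0=0xc2
[2] flags=0000 PL?T → r1=0xb3
[3] flags=0000 EQ?F → skip
[4] flags=0000 → (cmp)
[5] flags=0000 LE?F → skip
[6] flags=0000 CC?T → r1=0x11
[7] flags=0000 LT?F → skip

VAL = 0x11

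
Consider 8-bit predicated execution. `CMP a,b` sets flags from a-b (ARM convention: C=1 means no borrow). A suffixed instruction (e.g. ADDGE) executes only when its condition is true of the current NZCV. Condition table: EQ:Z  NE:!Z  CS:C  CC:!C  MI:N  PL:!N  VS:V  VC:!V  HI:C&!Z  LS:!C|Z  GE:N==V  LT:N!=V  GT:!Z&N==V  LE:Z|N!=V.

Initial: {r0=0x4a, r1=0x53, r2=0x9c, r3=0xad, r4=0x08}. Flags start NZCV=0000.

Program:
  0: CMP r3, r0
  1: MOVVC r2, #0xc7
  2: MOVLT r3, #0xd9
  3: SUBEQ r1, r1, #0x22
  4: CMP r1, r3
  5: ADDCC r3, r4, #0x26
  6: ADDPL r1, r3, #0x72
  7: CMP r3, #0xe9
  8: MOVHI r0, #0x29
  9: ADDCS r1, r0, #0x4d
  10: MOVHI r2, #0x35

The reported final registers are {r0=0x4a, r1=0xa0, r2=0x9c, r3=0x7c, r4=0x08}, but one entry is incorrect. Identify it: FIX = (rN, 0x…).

FIX = (r3, 0x2e)

0: ✓ CMP  NZCV=0011
1: · MOVVC
2: ✓ MOVLT  r3←0xd9
3: · SUBEQ
4: ✓ CMP  NZCV=0000
5: ✓ ADDCC  r3←0x2e
6: ✓ ADDPL  r1←0xa0
7: ✓ CMP  NZCV=0000
8: · MOVHI
9: · ADDCS
10: · MOVHI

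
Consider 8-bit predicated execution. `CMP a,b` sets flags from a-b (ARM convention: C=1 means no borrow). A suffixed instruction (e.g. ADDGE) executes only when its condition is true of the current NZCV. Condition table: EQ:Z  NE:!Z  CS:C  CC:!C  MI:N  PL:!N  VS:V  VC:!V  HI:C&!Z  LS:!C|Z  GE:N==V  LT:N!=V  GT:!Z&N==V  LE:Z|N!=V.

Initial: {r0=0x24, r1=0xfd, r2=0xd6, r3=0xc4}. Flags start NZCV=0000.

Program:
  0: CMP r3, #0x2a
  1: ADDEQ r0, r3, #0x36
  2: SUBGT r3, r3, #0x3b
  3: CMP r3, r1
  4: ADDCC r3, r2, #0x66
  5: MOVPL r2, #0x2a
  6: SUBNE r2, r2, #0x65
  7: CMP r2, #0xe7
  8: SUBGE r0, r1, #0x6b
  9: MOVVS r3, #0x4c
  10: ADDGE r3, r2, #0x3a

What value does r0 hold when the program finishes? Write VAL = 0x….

VAL = 0x92

0: ✓ CMP  NZCV=1010
1: · ADDEQ
2: · SUBGT
3: ✓ CMP  NZCV=1000
4: ✓ ADDCC  r3←0x3c
5: · MOVPL
6: ✓ SUBNE  r2←0x71
7: ✓ CMP  NZCV=1001
8: ✓ SUBGE  r0←0x92
9: ✓ MOVVS  r3←0x4c
10: ✓ ADDGE  r3←0xab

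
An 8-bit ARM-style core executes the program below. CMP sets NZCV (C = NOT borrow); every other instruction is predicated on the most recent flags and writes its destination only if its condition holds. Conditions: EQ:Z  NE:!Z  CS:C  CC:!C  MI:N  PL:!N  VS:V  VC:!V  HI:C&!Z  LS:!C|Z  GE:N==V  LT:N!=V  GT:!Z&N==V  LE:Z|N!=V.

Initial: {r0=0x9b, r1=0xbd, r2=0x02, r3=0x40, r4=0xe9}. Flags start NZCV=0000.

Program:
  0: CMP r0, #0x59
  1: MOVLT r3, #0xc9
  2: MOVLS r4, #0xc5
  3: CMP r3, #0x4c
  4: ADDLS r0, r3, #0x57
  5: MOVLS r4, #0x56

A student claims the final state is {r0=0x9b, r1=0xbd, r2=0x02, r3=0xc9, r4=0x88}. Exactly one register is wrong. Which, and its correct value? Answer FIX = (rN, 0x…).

FIX = (r4, 0xe9)

0: ✓ CMP  NZCV=0011
1: ✓ MOVLT  r3←0xc9
2: · MOVLS
3: ✓ CMP  NZCV=0011
4: · ADDLS
5: · MOVLS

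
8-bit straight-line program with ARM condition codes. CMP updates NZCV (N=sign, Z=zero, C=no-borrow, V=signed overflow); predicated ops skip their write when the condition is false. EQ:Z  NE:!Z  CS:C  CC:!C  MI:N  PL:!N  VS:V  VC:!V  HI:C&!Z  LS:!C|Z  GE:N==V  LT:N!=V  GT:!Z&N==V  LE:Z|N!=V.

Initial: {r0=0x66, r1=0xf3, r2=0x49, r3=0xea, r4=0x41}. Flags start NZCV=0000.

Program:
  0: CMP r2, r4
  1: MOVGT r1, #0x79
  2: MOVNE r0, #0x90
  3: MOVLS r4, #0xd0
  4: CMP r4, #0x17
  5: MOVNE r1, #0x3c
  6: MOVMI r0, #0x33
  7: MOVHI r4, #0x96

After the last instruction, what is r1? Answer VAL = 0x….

VAL = 0x3c

0: ✓ CMP  NZCV=0010
1: ✓ MOVGT  r1←0x79
2: ✓ MOVNE  r0←0x90
3: · MOVLS
4: ✓ CMP  NZCV=0010
5: ✓ MOVNE  r1←0x3c
6: · MOVMI
7: ✓ MOVHI  r4←0x96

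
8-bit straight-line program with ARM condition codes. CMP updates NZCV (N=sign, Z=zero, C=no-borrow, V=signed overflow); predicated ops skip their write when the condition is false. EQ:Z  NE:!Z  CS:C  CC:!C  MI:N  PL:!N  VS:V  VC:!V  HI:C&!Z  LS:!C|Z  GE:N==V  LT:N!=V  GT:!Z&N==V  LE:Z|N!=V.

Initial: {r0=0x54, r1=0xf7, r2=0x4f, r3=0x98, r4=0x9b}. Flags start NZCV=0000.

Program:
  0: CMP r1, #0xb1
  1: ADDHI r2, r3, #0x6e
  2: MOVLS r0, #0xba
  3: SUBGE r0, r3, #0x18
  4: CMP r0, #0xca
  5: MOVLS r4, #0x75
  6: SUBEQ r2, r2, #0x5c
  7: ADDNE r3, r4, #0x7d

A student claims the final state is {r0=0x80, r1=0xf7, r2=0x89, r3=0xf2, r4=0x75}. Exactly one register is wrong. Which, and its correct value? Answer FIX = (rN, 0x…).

[0] flags=0010 → (cmp)
[1] flags=0010 HI?T → r2=0x06
[2] flags=0010 LS?F → skip
[3] flags=0010 GE?T → r0=0x80
[4] flags=1000 → (cmp)
[5] flags=1000 LS?T → r4=0x75
[6] flags=1000 EQ?F → skip
[7] flags=1000 NE?T → r3=0xf2

FIX = (r2, 0x06)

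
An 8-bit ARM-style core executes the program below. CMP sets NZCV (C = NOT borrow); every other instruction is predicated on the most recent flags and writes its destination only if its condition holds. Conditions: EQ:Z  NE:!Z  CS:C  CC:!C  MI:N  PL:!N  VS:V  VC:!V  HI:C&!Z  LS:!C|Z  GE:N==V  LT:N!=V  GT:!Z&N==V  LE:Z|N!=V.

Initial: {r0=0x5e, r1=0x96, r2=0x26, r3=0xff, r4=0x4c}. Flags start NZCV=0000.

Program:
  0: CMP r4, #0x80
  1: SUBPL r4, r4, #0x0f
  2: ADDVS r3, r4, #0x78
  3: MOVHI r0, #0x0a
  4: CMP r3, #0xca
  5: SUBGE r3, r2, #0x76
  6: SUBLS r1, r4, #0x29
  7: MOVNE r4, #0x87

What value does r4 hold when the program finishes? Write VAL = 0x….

0: ✓ CMP  NZCV=1001
1: · SUBPL
2: ✓ ADDVS  r3←0xc4
3: · MOVHI
4: ✓ CMP  NZCV=1000
5: · SUBGE
6: ✓ SUBLS  r1←0x23
7: ✓ MOVNE  r4←0x87

VAL = 0x87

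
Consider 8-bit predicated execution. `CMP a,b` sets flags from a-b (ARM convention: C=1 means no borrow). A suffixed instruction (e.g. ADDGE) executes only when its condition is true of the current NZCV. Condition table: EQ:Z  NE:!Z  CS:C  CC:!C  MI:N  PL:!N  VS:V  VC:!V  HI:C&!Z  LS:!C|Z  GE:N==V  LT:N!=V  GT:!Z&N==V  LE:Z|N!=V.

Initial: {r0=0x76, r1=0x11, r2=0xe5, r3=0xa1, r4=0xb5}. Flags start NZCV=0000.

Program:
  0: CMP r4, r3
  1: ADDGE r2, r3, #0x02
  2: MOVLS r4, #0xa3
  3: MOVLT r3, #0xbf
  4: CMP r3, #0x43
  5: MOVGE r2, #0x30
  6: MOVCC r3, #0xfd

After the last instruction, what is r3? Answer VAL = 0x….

0: ✓ CMP  NZCV=0010
1: ✓ ADDGE  r2←0xa3
2: · MOVLS
3: · MOVLT
4: ✓ CMP  NZCV=0011
5: · MOVGE
6: · MOVCC

VAL = 0xa1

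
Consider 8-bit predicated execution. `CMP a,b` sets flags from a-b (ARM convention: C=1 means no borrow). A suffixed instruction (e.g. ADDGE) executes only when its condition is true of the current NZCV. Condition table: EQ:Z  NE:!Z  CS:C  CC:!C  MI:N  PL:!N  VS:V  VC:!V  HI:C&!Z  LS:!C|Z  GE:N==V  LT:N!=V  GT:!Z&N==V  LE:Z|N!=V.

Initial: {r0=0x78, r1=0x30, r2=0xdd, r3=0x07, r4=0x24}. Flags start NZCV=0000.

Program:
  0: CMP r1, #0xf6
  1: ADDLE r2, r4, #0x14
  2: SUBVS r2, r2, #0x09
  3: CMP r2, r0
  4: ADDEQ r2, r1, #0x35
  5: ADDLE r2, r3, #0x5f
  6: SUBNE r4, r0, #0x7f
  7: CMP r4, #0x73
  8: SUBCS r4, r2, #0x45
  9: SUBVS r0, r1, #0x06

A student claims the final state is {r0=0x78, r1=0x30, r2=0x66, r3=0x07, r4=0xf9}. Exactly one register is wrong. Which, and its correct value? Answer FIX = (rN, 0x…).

FIX = (r4, 0x21)

[0] flags=0000 → (cmp)
[1] flags=0000 LE?F → skip
[2] flags=0000 VS?F → skip
[3] flags=0011 → (cmp)
[4] flags=0011 EQ?F → skip
[5] flags=0011 LE?T → r2=0x66
[6] flags=0011 NE?T → r4=0xf9
[7] flags=1010 → (cmp)
[8] flags=1010 CS?T → r4=0x21
[9] flags=1010 VS?F → skip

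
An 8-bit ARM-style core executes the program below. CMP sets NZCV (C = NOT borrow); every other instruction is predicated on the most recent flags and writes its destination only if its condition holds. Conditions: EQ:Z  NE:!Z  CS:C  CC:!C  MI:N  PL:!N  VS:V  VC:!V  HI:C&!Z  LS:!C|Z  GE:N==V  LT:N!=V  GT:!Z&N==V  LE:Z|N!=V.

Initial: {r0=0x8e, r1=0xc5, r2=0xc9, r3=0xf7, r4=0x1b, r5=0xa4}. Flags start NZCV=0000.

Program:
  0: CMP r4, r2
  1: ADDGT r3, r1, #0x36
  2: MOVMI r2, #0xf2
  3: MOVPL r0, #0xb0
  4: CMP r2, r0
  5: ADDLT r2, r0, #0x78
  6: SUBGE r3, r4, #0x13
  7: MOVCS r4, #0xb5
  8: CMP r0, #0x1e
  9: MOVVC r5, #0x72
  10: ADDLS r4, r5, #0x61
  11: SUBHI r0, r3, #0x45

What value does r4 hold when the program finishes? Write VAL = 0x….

[0] flags=0000 → (cmp)
[1] flags=0000 GT?T → r3=0xfb
[2] flags=0000 MI?F → skip
[3] flags=0000 PL?T → r0=0xb0
[4] flags=0010 → (cmp)
[5] flags=0010 LT?F → skip
[6] flags=0010 GE?T → r3=0x08
[7] flags=0010 CS?T → r4=0xb5
[8] flags=1010 → (cmp)
[9] flags=1010 VC?T → r5=0x72
[10] flags=1010 LS?F → skip
[11] flags=1010 HI?T → r0=0xc3

VAL = 0xb5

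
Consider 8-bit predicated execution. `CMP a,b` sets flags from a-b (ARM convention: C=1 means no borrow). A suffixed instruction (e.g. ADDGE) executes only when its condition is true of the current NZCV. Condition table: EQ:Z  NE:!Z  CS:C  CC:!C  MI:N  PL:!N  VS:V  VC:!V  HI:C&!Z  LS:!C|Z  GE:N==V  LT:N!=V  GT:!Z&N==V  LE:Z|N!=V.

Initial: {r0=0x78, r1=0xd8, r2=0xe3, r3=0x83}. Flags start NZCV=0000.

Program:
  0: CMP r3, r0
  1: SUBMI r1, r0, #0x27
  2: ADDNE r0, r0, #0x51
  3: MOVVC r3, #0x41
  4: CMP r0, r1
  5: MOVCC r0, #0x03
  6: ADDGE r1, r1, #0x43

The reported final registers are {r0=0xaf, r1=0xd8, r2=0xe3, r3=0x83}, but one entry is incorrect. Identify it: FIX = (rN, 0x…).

0: ✓ CMP  NZCV=0011
1: · SUBMI
2: ✓ ADDNE  r0←0xc9
3: · MOVVC
4: ✓ CMP  NZCV=1000
5: ✓ MOVCC  r0←0x03
6: · ADDGE

FIX = (r0, 0x03)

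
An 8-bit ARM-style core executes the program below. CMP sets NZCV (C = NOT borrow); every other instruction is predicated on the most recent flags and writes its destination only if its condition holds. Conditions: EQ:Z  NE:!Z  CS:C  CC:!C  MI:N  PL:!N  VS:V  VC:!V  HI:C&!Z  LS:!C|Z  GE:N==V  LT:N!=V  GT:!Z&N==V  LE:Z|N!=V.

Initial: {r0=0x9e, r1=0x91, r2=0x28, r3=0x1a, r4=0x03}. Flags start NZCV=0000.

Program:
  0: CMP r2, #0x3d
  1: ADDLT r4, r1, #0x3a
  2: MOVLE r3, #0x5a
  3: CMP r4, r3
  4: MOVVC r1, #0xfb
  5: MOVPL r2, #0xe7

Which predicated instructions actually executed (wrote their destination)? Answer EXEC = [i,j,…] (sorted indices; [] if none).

EXEC = [1,2,5]

[0] flags=1000 → (cmp)
[1] flags=1000 LT?T → r4=0xcb
[2] flags=1000 LE?T → r3=0x5a
[3] flags=0011 → (cmp)
[4] flags=0011 VC?F → skip
[5] flags=0011 PL?T → r2=0xe7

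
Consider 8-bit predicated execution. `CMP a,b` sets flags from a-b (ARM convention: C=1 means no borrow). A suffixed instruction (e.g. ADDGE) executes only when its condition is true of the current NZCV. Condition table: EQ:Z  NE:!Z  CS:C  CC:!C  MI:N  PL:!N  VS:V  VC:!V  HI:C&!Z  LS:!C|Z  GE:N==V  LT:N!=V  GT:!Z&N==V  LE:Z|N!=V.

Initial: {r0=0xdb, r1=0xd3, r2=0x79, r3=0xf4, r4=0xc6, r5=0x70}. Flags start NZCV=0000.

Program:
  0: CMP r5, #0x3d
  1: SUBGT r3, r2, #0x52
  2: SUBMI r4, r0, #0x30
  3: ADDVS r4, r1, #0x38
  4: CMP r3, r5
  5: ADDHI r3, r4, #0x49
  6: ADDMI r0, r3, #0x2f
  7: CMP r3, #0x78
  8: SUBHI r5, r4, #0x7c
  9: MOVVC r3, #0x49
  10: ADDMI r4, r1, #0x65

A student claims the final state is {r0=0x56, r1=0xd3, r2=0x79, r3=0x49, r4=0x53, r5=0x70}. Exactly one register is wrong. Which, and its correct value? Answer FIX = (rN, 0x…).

FIX = (r4, 0x38)

0: ✓ CMP  NZCV=0010
1: ✓ SUBGT  r3←0x27
2: · SUBMI
3: · ADDVS
4: ✓ CMP  NZCV=1000
5: · ADDHI
6: ✓ ADDMI  r0←0x56
7: ✓ CMP  NZCV=1000
8: · SUBHI
9: ✓ MOVVC  r3←0x49
10: ✓ ADDMI  r4←0x38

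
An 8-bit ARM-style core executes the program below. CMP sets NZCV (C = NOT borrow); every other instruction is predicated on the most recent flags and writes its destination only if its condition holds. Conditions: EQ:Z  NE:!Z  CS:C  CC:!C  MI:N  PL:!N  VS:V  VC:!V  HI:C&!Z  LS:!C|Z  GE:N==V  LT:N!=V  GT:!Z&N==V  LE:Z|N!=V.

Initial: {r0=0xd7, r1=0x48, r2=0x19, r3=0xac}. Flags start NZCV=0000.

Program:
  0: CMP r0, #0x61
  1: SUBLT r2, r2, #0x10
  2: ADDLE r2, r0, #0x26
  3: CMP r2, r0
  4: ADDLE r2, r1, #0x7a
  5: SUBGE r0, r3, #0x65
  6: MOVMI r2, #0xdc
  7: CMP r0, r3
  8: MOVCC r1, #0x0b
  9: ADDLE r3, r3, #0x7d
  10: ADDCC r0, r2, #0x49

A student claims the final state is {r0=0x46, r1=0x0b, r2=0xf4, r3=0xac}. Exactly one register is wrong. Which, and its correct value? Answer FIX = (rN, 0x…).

FIX = (r2, 0xfd)

0: ✓ CMP  NZCV=0011
1: ✓ SUBLT  r2←0x09
2: ✓ ADDLE  r2←0xfd
3: ✓ CMP  NZCV=0010
4: · ADDLE
5: ✓ SUBGE  r0←0x47
6: · MOVMI
7: ✓ CMP  NZCV=1001
8: ✓ MOVCC  r1←0x0b
9: · ADDLE
10: ✓ ADDCC  r0←0x46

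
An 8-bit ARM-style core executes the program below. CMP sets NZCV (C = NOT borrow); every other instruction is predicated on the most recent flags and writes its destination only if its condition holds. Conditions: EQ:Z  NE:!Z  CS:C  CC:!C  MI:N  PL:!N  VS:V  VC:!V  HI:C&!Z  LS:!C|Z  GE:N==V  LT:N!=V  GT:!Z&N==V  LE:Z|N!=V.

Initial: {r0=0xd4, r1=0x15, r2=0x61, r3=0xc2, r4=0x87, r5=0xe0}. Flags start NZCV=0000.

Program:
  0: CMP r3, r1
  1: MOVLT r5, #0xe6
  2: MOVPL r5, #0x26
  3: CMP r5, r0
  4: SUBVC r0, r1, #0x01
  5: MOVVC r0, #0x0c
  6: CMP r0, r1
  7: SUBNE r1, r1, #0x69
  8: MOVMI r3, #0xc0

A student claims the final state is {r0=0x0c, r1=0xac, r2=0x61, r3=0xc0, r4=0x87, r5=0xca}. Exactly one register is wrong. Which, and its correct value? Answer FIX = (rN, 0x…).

FIX = (r5, 0xe6)

0: ✓ CMP  NZCV=1010
1: ✓ MOVLT  r5←0xe6
2: · MOVPL
3: ✓ CMP  NZCV=0010
4: ✓ SUBVC  r0←0x14
5: ✓ MOVVC  r0←0x0c
6: ✓ CMP  NZCV=1000
7: ✓ SUBNE  r1←0xac
8: ✓ MOVMI  r3←0xc0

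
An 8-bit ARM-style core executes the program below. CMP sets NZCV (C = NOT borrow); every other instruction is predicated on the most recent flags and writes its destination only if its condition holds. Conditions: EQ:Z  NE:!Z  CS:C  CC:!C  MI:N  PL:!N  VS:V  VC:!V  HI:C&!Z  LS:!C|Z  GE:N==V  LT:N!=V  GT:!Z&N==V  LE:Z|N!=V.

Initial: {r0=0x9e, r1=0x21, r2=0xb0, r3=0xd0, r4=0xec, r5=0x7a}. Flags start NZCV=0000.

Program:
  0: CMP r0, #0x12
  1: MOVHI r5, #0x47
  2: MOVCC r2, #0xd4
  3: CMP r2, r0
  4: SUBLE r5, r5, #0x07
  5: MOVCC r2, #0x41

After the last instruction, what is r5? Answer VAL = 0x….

VAL = 0x47

0: ✓ CMP  NZCV=1010
1: ✓ MOVHI  r5←0x47
2: · MOVCC
3: ✓ CMP  NZCV=0010
4: · SUBLE
5: · MOVCC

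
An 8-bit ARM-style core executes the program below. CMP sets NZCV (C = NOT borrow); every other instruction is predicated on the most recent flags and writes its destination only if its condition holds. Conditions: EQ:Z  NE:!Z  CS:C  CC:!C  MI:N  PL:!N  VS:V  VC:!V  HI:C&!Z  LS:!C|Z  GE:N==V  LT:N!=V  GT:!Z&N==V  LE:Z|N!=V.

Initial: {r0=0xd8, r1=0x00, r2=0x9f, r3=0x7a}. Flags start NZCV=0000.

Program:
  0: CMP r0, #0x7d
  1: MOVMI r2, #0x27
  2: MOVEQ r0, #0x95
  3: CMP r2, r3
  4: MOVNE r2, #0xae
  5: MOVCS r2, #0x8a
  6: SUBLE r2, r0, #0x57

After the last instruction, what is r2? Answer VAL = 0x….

VAL = 0x81

[0] flags=0011 → (cmp)
[1] flags=0011 MI?F → skip
[2] flags=0011 EQ?F → skip
[3] flags=0011 → (cmp)
[4] flags=0011 NE?T → r2=0xae
[5] flags=0011 CS?T → r2=0x8a
[6] flags=0011 LE?T → r2=0x81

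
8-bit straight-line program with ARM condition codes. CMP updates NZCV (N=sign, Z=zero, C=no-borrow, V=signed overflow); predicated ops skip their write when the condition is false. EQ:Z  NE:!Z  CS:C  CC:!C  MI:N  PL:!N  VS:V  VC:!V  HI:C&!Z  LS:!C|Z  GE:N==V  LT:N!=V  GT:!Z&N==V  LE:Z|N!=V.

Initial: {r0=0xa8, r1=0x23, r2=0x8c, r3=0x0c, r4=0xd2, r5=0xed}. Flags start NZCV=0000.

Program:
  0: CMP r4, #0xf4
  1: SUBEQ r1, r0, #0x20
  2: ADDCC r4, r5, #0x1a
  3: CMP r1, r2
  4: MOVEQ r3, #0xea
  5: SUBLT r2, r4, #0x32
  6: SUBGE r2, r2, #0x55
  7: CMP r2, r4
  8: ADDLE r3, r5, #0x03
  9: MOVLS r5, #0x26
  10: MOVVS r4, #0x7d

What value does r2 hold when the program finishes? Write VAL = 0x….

VAL = 0x37

0: ✓ CMP  NZCV=1000
1: · SUBEQ
2: ✓ ADDCC  r4←0x07
3: ✓ CMP  NZCV=1001
4: · MOVEQ
5: · SUBLT
6: ✓ SUBGE  r2←0x37
7: ✓ CMP  NZCV=0010
8: · ADDLE
9: · MOVLS
10: · MOVVS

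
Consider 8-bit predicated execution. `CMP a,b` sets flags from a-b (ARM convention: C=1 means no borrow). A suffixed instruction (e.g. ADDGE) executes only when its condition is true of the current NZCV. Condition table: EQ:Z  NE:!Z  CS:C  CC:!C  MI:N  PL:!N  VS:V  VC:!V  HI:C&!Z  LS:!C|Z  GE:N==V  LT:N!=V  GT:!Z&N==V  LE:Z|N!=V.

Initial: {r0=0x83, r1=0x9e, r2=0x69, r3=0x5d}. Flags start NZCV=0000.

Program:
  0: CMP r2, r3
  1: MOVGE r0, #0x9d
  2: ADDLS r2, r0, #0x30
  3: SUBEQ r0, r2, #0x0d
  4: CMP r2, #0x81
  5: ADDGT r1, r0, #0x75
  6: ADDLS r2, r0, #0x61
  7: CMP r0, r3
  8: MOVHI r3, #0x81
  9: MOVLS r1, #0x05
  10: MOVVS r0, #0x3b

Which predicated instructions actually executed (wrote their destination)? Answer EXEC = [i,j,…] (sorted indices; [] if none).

EXEC = [1,5,6,8,10]

[0] flags=0010 → (cmp)
[1] flags=0010 GE?T → r0=0x9d
[2] flags=0010 LS?F → skip
[3] flags=0010 EQ?F → skip
[4] flags=1001 → (cmp)
[5] flags=1001 GT?T → r1=0x12
[6] flags=1001 LS?T → r2=0xfe
[7] flags=0011 → (cmp)
[8] flags=0011 HI?T → r3=0x81
[9] flags=0011 LS?F → skip
[10] flags=0011 VS?T → r0=0x3b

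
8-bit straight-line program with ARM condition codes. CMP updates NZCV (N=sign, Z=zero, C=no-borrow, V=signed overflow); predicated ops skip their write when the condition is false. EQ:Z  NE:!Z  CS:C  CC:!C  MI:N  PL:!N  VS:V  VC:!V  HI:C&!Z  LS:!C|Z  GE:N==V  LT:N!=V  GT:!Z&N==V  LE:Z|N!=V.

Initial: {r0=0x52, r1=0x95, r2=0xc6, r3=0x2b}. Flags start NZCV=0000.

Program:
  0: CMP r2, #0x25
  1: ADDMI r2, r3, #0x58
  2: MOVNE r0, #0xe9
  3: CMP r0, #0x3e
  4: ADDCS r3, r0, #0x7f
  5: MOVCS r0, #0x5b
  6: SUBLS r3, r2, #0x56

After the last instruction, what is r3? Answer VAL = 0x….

VAL = 0x68

[0] flags=1010 → (cmp)
[1] flags=1010 MI?T → r2=0x83
[2] flags=1010 NE?T → r0=0xe9
[3] flags=1010 → (cmp)
[4] flags=1010 CS?T → r3=0x68
[5] flags=1010 CS?T → r0=0x5b
[6] flags=1010 LS?F → skip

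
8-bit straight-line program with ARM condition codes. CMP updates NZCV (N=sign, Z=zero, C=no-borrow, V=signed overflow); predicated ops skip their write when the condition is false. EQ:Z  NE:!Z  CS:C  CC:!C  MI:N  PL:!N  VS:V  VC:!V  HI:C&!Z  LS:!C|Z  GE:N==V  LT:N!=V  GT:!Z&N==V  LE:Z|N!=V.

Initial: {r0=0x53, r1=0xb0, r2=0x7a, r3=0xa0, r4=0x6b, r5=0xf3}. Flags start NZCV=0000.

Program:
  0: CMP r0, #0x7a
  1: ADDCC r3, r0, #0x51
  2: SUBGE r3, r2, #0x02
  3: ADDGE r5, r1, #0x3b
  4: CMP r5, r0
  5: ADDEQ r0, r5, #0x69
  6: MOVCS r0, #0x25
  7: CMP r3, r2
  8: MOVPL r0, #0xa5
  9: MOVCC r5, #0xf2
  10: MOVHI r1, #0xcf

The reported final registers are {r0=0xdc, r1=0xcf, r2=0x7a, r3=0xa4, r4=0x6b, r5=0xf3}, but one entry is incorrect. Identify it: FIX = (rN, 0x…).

FIX = (r0, 0xa5)

[0] flags=1000 → (cmp)
[1] flags=1000 CC?T → r3=0xa4
[2] flags=1000 GE?F → skip
[3] flags=1000 GE?F → skip
[4] flags=1010 → (cmp)
[5] flags=1010 EQ?F → skip
[6] flags=1010 CS?T → r0=0x25
[7] flags=0011 → (cmp)
[8] flags=0011 PL?T → r0=0xa5
[9] flags=0011 CC?F → skip
[10] flags=0011 HI?T → r1=0xcf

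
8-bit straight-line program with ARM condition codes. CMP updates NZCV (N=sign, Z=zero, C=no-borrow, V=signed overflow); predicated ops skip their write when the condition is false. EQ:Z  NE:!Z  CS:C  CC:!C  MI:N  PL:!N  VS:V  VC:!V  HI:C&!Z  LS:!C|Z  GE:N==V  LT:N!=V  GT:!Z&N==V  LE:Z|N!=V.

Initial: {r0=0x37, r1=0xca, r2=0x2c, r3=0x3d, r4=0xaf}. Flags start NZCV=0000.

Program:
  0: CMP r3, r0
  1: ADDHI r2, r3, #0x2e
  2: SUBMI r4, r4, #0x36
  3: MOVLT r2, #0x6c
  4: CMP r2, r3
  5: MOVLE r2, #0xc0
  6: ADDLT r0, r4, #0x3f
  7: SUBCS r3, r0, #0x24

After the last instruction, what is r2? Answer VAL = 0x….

[0] flags=0010 → (cmp)
[1] flags=0010 HI?T → r2=0x6b
[2] flags=0010 MI?F → skip
[3] flags=0010 LT?F → skip
[4] flags=0010 → (cmp)
[5] flags=0010 LE?F → skip
[6] flags=0010 LT?F → skip
[7] flags=0010 CS?T → r3=0x13

VAL = 0x6b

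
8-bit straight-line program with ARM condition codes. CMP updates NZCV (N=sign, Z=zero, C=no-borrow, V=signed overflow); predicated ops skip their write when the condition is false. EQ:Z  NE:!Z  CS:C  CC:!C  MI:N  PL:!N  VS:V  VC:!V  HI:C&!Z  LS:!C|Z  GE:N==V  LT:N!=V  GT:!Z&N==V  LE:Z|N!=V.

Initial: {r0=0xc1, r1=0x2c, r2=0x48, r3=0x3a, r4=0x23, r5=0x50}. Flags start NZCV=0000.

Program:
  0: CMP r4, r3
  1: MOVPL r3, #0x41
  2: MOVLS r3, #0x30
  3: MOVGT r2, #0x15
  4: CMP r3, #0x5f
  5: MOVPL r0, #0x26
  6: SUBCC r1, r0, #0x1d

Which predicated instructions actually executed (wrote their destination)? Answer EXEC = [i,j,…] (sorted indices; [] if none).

EXEC = [2,6]

0: ✓ CMP  NZCV=1000
1: · MOVPL
2: ✓ MOVLS  r3←0x30
3: · MOVGT
4: ✓ CMP  NZCV=1000
5: · MOVPL
6: ✓ SUBCC  r1←0xa4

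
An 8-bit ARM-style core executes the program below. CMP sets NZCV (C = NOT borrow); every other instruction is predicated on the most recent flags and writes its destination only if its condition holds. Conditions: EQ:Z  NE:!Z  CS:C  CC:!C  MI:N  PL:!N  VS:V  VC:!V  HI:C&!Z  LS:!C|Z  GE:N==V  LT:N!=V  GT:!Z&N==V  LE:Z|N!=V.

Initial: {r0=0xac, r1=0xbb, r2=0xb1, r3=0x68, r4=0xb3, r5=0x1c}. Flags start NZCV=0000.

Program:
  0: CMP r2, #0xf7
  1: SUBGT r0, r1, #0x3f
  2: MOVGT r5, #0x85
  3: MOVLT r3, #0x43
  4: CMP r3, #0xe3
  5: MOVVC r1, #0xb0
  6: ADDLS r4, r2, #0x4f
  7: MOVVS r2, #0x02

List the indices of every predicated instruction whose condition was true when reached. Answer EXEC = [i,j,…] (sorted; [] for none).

[0] flags=1000 → (cmp)
[1] flags=1000 GT?F → skip
[2] flags=1000 GT?F → skip
[3] flags=1000 LT?T → r3=0x43
[4] flags=0000 → (cmp)
[5] flags=0000 VC?T → r1=0xb0
[6] flags=0000 LS?T → r4=0x00
[7] flags=0000 VS?F → skip

EXEC = [3,5,6]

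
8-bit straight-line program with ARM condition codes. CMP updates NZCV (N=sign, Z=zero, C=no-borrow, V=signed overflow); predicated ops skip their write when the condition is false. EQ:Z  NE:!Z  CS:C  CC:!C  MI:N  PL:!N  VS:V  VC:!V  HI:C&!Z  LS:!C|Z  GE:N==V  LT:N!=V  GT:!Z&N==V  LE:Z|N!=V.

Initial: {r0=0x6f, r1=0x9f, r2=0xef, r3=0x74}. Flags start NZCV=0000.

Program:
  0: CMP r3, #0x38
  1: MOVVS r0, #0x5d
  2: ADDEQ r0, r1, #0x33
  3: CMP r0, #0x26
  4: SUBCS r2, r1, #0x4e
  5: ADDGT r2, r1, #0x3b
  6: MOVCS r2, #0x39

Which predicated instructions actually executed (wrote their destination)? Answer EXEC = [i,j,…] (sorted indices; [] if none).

0: ✓ CMP  NZCV=0010
1: · MOVVS
2: · ADDEQ
3: ✓ CMP  NZCV=0010
4: ✓ SUBCS  r2←0x51
5: ✓ ADDGT  r2←0xda
6: ✓ MOVCS  r2←0x39

EXEC = [4,5,6]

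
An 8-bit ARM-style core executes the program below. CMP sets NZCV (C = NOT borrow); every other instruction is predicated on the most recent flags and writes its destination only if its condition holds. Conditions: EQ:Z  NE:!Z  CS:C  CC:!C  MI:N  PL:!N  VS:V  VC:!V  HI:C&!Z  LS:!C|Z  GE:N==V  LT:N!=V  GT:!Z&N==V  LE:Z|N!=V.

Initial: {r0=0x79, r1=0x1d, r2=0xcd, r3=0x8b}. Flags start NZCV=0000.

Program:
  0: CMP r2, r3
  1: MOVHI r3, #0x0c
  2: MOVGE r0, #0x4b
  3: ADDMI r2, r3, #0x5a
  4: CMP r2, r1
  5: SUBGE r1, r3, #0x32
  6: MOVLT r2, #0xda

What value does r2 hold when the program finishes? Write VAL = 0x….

VAL = 0xda

[0] flags=0010 → (cmp)
[1] flags=0010 HI?T → r3=0x0c
[2] flags=0010 GE?T → r0=0x4b
[3] flags=0010 MI?F → skip
[4] flags=1010 → (cmp)
[5] flags=1010 GE?F → skip
[6] flags=1010 LT?T → r2=0xda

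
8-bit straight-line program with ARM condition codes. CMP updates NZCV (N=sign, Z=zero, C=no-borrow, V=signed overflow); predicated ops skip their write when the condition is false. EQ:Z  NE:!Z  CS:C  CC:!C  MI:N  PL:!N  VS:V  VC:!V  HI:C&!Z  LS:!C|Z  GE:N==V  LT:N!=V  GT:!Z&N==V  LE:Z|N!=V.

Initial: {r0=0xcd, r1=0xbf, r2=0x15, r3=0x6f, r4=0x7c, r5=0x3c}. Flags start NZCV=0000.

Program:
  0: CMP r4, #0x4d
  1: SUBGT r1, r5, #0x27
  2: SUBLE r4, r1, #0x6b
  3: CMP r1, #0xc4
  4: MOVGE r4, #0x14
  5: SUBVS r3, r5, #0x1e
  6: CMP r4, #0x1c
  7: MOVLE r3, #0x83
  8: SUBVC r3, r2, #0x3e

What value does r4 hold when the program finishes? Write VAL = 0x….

VAL = 0x14

[0] flags=0010 → (cmp)
[1] flags=0010 GT?T → r1=0x15
[2] flags=0010 LE?F → skip
[3] flags=0000 → (cmp)
[4] flags=0000 GE?T → r4=0x14
[5] flags=0000 VS?F → skip
[6] flags=1000 → (cmp)
[7] flags=1000 LE?T → r3=0x83
[8] flags=1000 VC?T → r3=0xd7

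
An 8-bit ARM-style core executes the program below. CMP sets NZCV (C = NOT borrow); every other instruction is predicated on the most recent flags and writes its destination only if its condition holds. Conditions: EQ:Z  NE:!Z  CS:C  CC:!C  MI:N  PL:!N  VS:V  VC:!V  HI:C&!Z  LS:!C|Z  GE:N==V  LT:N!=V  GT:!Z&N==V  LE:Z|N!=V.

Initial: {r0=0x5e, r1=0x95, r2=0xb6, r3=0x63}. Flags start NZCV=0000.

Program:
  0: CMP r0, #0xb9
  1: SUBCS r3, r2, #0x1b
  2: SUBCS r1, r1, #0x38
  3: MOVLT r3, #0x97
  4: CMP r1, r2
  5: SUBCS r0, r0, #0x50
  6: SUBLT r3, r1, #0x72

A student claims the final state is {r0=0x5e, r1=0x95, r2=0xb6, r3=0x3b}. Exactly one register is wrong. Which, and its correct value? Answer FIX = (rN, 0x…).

FIX = (r3, 0x23)

0: ✓ CMP  NZCV=1001
1: · SUBCS
2: · SUBCS
3: · MOVLT
4: ✓ CMP  NZCV=1000
5: · SUBCS
6: ✓ SUBLT  r3←0x23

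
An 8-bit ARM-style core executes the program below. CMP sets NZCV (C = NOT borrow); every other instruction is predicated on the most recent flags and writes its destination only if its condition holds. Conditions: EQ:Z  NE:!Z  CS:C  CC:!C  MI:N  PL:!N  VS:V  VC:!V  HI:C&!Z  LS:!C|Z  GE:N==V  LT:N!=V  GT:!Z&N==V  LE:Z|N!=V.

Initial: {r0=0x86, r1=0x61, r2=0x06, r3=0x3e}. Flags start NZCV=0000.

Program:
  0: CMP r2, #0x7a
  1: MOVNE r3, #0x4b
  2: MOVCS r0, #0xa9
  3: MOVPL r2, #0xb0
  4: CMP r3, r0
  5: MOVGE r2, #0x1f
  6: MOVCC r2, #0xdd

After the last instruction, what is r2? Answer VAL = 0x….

VAL = 0xdd

[0] flags=1000 → (cmp)
[1] flags=1000 NE?T → r3=0x4b
[2] flags=1000 CS?F → skip
[3] flags=1000 PL?F → skip
[4] flags=1001 → (cmp)
[5] flags=1001 GE?T → r2=0x1f
[6] flags=1001 CC?T → r2=0xdd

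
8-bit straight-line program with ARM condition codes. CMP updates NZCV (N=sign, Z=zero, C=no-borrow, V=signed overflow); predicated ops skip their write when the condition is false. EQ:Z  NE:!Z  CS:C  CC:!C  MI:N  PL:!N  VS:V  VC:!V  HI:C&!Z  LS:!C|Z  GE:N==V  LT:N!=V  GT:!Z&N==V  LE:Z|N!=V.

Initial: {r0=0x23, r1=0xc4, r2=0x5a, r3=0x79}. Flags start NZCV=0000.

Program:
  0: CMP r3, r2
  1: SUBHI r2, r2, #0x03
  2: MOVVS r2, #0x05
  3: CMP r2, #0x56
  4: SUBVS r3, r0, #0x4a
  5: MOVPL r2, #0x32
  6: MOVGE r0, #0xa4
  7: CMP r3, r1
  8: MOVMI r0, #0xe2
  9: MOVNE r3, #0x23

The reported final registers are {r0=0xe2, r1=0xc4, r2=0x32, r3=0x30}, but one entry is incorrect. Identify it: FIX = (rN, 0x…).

[0] flags=0010 → (cmp)
[1] flags=0010 HI?T → r2=0x57
[2] flags=0010 VS?F → skip
[3] flags=0010 → (cmp)
[4] flags=0010 VS?F → skip
[5] flags=0010 PL?T → r2=0x32
[6] flags=0010 GE?T → r0=0xa4
[7] flags=1001 → (cmp)
[8] flags=1001 MI?T → r0=0xe2
[9] flags=1001 NE?T → r3=0x23

FIX = (r3, 0x23)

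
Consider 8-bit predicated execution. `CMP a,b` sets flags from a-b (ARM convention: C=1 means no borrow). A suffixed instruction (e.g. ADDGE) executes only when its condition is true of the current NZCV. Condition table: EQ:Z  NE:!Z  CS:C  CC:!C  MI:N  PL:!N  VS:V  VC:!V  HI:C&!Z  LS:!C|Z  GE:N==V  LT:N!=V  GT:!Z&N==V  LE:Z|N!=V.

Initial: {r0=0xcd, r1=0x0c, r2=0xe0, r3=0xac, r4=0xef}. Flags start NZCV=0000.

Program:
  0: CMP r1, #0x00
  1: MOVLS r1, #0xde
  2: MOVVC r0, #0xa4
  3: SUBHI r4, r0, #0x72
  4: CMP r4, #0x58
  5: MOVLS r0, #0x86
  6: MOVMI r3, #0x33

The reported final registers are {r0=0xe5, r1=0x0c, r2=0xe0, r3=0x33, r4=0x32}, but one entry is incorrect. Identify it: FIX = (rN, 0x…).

[0] flags=0010 → (cmp)
[1] flags=0010 LS?F → skip
[2] flags=0010 VC?T → r0=0xa4
[3] flags=0010 HI?T → r4=0x32
[4] flags=1000 → (cmp)
[5] flags=1000 LS?T → r0=0x86
[6] flags=1000 MI?T → r3=0x33

FIX = (r0, 0x86)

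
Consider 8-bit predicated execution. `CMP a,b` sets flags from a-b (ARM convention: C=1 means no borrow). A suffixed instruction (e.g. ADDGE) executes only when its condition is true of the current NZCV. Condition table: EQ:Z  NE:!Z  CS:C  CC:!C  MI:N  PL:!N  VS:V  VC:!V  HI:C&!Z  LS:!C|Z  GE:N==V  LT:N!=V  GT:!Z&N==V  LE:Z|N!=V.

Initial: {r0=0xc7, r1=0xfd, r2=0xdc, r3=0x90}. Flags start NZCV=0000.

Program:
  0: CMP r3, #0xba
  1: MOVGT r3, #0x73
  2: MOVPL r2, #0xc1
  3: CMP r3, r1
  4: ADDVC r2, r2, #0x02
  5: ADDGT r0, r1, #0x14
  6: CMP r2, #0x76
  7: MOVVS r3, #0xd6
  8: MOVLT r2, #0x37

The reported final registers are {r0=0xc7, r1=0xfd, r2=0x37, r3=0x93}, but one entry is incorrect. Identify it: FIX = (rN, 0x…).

FIX = (r3, 0xd6)

[0] flags=1000 → (cmp)
[1] flags=1000 GT?F → skip
[2] flags=1000 PL?F → skip
[3] flags=1000 → (cmp)
[4] flags=1000 VC?T → r2=0xde
[5] flags=1000 GT?F → skip
[6] flags=0011 → (cmp)
[7] flags=0011 VS?T → r3=0xd6
[8] flags=0011 LT?T → r2=0x37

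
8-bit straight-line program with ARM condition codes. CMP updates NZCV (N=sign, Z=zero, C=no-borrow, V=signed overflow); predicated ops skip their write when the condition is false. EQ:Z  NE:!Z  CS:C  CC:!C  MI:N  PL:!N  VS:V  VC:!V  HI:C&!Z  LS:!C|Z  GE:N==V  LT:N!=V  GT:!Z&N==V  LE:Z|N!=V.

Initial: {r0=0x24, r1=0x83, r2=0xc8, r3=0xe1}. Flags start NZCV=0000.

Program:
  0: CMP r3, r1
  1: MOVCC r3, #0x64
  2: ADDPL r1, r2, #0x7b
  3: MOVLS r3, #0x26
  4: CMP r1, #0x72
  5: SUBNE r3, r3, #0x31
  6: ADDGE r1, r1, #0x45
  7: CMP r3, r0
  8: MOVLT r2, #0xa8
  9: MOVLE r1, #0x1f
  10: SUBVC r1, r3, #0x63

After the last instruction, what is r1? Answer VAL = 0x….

VAL = 0x4d

[0] flags=0010 → (cmp)
[1] flags=0010 CC?F → skip
[2] flags=0010 PL?T → r1=0x43
[3] flags=0010 LS?F → skip
[4] flags=1000 → (cmp)
[5] flags=1000 NE?T → r3=0xb0
[6] flags=1000 GE?F → skip
[7] flags=1010 → (cmp)
[8] flags=1010 LT?T → r2=0xa8
[9] flags=1010 LE?T → r1=0x1f
[10] flags=1010 VC?T → r1=0x4d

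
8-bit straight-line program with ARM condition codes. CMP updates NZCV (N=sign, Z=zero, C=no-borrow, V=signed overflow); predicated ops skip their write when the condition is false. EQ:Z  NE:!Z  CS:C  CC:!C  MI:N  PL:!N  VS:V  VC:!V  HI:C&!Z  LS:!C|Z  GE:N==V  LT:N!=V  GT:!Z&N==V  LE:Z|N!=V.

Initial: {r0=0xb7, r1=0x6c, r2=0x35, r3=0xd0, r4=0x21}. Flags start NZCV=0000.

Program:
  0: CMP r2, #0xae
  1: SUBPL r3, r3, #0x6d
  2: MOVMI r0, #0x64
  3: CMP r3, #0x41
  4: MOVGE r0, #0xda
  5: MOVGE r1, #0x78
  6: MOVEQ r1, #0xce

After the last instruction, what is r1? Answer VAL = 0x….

VAL = 0x6c

[0] flags=1001 → (cmp)
[1] flags=1001 PL?F → skip
[2] flags=1001 MI?T → r0=0x64
[3] flags=1010 → (cmp)
[4] flags=1010 GE?F → skip
[5] flags=1010 GE?F → skip
[6] flags=1010 EQ?F → skip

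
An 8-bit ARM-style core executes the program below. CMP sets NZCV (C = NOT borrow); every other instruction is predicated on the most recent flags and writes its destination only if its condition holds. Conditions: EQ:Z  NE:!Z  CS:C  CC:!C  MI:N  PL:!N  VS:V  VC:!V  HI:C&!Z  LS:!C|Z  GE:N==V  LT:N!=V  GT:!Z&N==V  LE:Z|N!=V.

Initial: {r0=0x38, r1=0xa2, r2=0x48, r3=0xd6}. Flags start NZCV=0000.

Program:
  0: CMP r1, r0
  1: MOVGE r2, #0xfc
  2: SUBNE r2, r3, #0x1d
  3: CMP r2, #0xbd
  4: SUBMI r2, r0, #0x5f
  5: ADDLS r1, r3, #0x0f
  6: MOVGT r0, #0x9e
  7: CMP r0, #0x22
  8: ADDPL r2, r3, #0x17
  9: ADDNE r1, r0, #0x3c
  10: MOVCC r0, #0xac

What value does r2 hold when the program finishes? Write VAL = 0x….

[0] flags=0011 → (cmp)
[1] flags=0011 GE?F → skip
[2] flags=0011 NE?T → r2=0xb9
[3] flags=1000 → (cmp)
[4] flags=1000 MI?T → r2=0xd9
[5] flags=1000 LS?T → r1=0xe5
[6] flags=1000 GT?F → skip
[7] flags=0010 → (cmp)
[8] flags=0010 PL?T → r2=0xed
[9] flags=0010 NE?T → r1=0x74
[10] flags=0010 CC?F → skip

VAL = 0xed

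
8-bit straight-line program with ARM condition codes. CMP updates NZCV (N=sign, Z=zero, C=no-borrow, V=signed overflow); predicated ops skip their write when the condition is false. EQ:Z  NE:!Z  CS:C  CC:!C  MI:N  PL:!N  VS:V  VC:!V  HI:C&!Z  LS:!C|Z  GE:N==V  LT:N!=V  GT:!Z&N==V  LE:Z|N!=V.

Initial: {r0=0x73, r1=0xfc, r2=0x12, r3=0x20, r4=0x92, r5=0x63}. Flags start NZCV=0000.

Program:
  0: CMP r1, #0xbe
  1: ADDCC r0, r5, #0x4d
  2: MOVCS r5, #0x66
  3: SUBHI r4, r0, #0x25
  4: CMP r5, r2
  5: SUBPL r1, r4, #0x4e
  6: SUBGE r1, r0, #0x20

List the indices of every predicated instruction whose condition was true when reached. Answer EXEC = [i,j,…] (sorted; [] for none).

EXEC = [2,3,5,6]

[0] flags=0010 → (cmp)
[1] flags=0010 CC?F → skip
[2] flags=0010 CS?T → r5=0x66
[3] flags=0010 HI?T → r4=0x4e
[4] flags=0010 → (cmp)
[5] flags=0010 PL?T → r1=0x00
[6] flags=0010 GE?T → r1=0x53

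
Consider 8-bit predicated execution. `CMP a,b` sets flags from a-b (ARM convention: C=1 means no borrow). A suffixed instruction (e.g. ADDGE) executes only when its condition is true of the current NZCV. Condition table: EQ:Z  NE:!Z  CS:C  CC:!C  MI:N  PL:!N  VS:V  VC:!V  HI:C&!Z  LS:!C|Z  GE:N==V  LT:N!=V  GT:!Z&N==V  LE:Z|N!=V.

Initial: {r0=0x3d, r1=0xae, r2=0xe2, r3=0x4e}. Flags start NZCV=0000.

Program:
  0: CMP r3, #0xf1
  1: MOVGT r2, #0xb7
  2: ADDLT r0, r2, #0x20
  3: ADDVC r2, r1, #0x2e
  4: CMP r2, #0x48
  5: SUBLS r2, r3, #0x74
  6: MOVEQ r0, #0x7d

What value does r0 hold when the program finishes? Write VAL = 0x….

[0] flags=0000 → (cmp)
[1] flags=0000 GT?T → r2=0xb7
[2] flags=0000 LT?F → skip
[3] flags=0000 VC?T → r2=0xdc
[4] flags=1010 → (cmp)
[5] flags=1010 LS?F → skip
[6] flags=1010 EQ?F → skip

VAL = 0x3d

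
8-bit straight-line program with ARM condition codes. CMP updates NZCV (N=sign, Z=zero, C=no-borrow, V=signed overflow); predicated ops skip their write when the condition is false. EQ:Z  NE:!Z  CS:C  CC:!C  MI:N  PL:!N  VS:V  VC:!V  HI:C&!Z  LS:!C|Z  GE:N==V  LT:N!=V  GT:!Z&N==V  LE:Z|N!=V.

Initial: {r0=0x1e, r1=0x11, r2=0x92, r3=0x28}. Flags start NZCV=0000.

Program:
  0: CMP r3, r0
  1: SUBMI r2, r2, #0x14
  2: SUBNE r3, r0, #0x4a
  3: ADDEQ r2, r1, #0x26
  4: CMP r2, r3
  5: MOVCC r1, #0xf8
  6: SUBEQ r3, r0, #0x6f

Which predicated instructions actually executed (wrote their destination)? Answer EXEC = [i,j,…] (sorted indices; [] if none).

0: ✓ CMP  NZCV=0010
1: · SUBMI
2: ✓ SUBNE  r3←0xd4
3: · ADDEQ
4: ✓ CMP  NZCV=1000
5: ✓ MOVCC  r1←0xf8
6: · SUBEQ

EXEC = [2,5]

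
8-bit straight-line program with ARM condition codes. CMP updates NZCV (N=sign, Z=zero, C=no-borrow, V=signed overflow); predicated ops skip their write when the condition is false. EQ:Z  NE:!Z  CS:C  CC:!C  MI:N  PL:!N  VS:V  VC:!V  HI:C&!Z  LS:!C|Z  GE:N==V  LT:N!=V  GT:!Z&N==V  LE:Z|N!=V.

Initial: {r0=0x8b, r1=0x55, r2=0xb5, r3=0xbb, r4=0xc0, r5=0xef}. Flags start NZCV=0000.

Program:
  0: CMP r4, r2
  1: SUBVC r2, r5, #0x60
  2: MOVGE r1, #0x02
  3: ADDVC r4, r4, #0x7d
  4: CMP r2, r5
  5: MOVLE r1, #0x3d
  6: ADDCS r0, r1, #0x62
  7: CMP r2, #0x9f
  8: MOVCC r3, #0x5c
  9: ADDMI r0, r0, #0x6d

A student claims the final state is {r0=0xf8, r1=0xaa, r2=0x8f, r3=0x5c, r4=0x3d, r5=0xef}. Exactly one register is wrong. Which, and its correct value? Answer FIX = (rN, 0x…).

FIX = (r1, 0x3d)

[0] flags=0010 → (cmp)
[1] flags=0010 VC?T → r2=0x8f
[2] flags=0010 GE?T → r1=0x02
[3] flags=0010 VC?T → r4=0x3d
[4] flags=1000 → (cmp)
[5] flags=1000 LE?T → r1=0x3d
[6] flags=1000 CS?F → skip
[7] flags=1000 → (cmp)
[8] flags=1000 CC?T → r3=0x5c
[9] flags=1000 MI?T → r0=0xf8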